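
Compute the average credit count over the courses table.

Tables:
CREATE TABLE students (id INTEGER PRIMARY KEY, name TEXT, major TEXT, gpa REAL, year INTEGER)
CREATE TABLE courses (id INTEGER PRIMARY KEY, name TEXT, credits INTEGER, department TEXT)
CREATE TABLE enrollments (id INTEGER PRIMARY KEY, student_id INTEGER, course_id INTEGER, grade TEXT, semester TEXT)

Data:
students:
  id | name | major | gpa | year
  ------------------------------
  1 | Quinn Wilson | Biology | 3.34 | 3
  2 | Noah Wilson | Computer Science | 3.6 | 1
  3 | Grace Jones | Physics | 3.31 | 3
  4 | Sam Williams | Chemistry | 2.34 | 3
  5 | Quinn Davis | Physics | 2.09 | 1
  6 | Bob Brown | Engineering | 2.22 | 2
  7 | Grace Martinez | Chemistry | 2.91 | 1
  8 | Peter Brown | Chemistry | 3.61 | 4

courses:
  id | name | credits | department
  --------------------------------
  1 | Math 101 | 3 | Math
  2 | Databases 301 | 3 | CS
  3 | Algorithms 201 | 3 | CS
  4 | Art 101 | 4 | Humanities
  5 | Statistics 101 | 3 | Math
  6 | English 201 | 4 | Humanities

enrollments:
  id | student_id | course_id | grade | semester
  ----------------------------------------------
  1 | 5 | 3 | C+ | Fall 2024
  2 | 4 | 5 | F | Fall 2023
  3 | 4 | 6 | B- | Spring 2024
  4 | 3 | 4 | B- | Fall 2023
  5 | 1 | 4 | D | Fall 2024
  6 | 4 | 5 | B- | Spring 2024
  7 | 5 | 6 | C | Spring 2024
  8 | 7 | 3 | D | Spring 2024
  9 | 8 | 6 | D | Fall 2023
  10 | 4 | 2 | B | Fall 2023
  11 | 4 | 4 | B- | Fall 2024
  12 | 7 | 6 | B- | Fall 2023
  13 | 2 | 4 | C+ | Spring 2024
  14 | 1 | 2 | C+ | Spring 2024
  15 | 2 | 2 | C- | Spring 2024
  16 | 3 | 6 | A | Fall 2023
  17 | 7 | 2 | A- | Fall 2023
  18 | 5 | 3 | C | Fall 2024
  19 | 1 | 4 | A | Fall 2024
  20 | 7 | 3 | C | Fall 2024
SELECT AVG(credits) FROM courses

Execution result:
3.33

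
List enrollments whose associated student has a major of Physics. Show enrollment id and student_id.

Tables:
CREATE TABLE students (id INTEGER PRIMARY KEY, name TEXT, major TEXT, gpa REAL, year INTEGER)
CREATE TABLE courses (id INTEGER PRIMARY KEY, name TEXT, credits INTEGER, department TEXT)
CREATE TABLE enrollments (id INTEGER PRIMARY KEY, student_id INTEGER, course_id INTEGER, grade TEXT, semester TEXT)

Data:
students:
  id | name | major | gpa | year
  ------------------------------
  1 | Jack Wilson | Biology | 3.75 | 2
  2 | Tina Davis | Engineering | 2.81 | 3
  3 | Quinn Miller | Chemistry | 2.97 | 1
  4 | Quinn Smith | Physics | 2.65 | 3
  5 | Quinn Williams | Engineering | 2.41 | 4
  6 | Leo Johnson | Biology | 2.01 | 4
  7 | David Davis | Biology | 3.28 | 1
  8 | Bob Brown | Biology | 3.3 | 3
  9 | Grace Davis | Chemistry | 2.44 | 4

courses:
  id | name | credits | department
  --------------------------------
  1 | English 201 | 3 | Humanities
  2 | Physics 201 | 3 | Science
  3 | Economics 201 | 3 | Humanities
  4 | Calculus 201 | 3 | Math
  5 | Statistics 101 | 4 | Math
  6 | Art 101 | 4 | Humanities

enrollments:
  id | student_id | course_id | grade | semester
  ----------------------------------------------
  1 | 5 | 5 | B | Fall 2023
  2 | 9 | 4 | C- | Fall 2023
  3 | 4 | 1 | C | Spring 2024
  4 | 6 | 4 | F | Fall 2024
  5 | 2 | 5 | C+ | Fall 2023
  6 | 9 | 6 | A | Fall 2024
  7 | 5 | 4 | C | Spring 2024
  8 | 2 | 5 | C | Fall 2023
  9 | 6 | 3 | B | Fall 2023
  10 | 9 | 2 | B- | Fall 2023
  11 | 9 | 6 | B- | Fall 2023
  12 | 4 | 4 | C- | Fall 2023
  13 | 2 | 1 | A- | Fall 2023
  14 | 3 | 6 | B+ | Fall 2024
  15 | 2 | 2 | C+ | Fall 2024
SELECT id, student_id FROM enrollments WHERE student_id IN (SELECT id FROM students WHERE major = 'Physics')

Execution result:
id | student_id
3 | 4
12 | 4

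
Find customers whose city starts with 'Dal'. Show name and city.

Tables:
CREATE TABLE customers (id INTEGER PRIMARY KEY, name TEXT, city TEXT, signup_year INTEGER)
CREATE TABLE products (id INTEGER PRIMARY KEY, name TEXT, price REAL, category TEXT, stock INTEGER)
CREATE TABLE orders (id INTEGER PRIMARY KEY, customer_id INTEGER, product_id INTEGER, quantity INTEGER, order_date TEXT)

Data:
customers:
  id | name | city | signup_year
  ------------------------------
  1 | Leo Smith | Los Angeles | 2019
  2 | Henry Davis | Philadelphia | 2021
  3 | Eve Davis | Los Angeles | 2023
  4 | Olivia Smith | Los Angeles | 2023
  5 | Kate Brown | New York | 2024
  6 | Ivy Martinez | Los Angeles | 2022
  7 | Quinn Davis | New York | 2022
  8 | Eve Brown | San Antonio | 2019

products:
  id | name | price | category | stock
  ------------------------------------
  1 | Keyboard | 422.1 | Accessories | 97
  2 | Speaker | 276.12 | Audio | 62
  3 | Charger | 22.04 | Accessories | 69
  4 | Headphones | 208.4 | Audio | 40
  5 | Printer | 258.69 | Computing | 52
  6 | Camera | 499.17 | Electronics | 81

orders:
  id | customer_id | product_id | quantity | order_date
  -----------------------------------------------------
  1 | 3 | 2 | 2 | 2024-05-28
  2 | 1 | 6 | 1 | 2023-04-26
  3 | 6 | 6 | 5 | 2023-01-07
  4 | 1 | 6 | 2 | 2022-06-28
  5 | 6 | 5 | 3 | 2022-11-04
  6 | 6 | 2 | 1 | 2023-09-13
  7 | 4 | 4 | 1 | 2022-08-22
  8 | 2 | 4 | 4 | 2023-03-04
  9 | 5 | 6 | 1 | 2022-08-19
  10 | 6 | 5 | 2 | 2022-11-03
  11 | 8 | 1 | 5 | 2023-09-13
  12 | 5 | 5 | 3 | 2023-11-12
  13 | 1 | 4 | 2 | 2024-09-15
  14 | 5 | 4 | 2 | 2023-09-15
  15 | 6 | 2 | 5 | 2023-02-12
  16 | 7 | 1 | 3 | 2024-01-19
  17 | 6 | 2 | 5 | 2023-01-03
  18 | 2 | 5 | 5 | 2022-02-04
SELECT name, city FROM customers WHERE city LIKE 'Dal%'

Execution result:
(no rows)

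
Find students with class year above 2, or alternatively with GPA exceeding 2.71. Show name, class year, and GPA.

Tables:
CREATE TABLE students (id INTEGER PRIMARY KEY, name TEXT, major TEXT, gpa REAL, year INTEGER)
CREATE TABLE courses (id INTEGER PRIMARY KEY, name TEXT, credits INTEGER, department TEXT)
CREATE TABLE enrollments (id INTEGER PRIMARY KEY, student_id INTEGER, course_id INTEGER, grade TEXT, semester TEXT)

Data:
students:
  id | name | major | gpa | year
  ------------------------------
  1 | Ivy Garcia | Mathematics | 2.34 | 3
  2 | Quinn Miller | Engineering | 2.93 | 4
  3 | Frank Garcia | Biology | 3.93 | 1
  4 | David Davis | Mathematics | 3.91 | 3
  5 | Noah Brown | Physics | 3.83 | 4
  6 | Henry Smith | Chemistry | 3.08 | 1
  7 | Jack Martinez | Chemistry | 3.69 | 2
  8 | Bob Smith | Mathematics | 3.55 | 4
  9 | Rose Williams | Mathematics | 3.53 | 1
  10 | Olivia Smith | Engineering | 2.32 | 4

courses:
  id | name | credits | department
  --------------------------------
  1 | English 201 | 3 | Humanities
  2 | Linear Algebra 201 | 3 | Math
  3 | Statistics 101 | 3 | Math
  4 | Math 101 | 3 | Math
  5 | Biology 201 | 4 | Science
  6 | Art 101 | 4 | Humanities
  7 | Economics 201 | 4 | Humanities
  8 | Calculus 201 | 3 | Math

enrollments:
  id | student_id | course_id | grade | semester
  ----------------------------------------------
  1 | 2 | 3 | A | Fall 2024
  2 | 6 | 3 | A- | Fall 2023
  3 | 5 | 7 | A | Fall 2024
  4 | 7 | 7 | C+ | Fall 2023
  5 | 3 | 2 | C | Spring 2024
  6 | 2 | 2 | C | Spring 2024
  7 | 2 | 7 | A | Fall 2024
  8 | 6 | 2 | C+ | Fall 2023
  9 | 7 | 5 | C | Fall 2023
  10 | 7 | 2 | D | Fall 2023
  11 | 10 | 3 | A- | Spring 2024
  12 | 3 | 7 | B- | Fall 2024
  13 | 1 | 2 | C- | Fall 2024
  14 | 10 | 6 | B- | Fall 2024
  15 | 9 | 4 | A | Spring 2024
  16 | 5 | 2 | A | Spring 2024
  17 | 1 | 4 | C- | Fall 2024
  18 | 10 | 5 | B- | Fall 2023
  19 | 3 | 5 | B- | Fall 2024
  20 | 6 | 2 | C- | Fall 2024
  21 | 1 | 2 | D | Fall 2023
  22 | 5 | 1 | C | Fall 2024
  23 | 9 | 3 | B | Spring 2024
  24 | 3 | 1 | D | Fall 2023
SELECT name, year, gpa FROM students WHERE year > 2 OR gpa > 2.71

Execution result:
name | year | gpa
Ivy Garcia | 3 | 2.34
Quinn Miller | 4 | 2.93
Frank Garcia | 1 | 3.93
David Davis | 3 | 3.91
Noah Brown | 4 | 3.83
Henry Smith | 1 | 3.08
Jack Martinez | 2 | 3.69
Bob Smith | 4 | 3.55
Rose Williams | 1 | 3.53
Olivia Smith | 4 | 2.32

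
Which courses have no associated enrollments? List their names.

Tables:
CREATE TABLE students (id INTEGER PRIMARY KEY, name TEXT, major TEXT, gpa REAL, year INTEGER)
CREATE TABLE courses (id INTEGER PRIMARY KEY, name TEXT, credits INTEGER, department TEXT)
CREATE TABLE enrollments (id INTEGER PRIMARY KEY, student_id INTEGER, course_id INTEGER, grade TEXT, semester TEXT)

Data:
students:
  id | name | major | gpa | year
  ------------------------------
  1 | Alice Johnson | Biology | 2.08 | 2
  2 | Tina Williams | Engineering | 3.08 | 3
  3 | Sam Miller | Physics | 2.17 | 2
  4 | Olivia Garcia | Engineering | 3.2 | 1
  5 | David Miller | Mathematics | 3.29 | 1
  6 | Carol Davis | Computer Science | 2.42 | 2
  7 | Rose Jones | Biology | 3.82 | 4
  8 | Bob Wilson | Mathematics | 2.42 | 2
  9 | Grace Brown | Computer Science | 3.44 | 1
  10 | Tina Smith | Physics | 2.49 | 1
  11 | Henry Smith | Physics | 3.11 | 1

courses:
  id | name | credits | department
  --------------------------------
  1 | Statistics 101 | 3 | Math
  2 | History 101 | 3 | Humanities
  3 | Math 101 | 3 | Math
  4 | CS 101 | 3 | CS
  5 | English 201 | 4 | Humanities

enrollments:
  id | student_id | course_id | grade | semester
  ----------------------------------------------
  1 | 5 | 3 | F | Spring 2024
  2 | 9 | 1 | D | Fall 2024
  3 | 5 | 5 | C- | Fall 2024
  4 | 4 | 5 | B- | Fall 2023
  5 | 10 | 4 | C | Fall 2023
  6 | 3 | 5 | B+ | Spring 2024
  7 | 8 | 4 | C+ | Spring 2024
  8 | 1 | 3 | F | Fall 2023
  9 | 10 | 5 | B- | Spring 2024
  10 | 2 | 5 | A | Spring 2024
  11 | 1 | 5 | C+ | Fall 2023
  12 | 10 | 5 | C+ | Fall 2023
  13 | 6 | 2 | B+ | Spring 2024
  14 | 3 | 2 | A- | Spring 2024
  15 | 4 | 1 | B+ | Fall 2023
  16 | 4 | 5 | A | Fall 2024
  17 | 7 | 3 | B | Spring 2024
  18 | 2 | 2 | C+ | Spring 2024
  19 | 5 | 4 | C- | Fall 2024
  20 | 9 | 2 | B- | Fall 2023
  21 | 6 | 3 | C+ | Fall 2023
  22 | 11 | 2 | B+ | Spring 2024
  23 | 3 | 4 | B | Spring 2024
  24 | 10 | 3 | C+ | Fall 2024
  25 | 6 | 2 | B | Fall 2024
SELECT p.name FROM courses p LEFT JOIN enrollments c ON c.course_id = p.id WHERE c.id IS NULL

Execution result:
(no rows)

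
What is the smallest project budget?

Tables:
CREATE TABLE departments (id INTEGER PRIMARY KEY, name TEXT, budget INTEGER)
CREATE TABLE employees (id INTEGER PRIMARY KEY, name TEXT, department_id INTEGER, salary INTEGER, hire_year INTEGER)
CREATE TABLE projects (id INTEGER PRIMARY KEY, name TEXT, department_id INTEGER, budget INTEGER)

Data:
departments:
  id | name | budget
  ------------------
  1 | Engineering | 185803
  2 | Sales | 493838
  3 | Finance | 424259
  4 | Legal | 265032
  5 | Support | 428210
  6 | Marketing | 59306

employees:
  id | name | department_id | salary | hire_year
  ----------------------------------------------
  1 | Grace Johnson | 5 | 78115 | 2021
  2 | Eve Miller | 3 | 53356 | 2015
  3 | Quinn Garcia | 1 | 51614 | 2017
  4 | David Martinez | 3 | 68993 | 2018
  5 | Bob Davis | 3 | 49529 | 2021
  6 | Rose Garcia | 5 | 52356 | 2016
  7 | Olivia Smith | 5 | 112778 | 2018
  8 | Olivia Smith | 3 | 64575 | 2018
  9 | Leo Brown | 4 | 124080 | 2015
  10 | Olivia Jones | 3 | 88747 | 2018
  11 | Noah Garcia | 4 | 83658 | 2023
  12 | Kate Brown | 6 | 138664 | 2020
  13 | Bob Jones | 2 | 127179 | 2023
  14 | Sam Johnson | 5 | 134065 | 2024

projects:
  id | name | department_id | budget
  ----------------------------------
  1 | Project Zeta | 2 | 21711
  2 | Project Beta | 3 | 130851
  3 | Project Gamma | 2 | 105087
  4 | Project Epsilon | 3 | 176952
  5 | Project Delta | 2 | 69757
SELECT MIN(budget) FROM projects

Execution result:
21711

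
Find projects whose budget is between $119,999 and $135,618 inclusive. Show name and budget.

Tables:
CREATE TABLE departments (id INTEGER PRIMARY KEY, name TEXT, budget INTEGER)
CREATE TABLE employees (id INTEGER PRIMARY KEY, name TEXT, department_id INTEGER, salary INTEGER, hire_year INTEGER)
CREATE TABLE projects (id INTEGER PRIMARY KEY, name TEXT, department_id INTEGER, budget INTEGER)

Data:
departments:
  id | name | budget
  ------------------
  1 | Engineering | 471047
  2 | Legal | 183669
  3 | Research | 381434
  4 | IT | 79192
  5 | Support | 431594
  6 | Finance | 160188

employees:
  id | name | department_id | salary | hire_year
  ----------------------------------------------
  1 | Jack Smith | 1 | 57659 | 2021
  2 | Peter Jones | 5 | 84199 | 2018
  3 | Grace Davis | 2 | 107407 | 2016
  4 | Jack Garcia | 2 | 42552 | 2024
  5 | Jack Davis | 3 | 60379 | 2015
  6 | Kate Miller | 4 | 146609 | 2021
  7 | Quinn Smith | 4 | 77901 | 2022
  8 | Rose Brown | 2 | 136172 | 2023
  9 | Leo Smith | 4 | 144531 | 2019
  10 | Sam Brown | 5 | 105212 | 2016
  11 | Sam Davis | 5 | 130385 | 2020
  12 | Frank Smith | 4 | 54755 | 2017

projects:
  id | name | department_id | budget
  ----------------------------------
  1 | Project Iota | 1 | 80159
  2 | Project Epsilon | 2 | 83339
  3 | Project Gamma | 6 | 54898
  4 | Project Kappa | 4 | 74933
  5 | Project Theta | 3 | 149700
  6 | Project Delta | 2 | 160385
SELECT name, budget FROM projects WHERE budget BETWEEN 119999 AND 135618

Execution result:
(no rows)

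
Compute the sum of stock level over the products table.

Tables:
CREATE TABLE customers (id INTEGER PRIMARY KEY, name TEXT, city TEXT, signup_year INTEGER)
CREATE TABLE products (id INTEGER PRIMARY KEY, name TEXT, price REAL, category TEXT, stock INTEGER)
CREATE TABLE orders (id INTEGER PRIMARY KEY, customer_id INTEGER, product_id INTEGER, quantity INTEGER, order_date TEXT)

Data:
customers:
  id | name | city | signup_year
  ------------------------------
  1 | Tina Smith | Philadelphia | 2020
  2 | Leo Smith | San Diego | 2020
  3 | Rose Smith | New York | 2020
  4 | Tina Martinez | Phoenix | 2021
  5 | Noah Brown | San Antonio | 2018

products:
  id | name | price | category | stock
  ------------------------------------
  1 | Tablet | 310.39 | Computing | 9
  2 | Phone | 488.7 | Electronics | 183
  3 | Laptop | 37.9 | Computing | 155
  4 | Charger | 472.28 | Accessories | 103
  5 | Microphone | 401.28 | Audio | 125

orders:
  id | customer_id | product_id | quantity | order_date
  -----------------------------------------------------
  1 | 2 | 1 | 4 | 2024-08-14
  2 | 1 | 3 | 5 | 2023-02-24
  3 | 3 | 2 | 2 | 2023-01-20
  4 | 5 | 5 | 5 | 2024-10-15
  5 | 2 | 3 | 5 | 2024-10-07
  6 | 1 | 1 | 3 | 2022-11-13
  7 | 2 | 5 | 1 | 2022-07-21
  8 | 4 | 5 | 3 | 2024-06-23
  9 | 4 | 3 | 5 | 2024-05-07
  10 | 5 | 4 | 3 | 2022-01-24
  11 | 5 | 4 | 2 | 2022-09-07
SELECT SUM(stock) FROM products

Execution result:
575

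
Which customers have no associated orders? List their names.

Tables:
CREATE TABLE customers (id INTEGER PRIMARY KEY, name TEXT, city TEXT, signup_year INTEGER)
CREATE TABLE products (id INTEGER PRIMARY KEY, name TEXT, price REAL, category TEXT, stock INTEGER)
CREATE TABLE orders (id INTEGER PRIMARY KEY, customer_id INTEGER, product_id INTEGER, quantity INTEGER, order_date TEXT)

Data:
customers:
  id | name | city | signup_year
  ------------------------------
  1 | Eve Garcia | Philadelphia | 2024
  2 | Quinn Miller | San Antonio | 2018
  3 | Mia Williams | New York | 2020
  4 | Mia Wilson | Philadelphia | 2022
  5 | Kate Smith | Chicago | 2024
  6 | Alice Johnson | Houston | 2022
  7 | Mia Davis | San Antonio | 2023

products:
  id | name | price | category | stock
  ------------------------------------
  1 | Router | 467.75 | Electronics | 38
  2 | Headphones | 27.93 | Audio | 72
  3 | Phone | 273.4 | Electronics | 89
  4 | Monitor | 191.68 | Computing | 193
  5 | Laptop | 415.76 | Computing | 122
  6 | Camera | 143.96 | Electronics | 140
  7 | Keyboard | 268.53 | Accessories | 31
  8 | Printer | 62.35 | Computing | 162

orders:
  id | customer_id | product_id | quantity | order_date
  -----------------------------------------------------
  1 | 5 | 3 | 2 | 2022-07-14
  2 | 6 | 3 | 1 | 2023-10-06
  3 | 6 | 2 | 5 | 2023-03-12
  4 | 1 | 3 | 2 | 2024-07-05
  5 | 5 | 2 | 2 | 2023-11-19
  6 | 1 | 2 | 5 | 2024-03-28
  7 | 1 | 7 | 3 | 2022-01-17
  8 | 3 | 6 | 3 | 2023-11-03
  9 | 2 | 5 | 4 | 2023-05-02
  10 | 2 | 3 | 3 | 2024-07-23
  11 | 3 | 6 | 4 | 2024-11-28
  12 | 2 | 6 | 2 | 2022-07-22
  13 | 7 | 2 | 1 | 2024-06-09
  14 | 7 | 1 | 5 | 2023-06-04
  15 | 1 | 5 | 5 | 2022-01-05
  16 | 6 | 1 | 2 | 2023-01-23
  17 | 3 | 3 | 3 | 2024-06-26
SELECT p.name FROM customers p LEFT JOIN orders c ON c.customer_id = p.id WHERE c.id IS NULL

Execution result:
Mia Wilson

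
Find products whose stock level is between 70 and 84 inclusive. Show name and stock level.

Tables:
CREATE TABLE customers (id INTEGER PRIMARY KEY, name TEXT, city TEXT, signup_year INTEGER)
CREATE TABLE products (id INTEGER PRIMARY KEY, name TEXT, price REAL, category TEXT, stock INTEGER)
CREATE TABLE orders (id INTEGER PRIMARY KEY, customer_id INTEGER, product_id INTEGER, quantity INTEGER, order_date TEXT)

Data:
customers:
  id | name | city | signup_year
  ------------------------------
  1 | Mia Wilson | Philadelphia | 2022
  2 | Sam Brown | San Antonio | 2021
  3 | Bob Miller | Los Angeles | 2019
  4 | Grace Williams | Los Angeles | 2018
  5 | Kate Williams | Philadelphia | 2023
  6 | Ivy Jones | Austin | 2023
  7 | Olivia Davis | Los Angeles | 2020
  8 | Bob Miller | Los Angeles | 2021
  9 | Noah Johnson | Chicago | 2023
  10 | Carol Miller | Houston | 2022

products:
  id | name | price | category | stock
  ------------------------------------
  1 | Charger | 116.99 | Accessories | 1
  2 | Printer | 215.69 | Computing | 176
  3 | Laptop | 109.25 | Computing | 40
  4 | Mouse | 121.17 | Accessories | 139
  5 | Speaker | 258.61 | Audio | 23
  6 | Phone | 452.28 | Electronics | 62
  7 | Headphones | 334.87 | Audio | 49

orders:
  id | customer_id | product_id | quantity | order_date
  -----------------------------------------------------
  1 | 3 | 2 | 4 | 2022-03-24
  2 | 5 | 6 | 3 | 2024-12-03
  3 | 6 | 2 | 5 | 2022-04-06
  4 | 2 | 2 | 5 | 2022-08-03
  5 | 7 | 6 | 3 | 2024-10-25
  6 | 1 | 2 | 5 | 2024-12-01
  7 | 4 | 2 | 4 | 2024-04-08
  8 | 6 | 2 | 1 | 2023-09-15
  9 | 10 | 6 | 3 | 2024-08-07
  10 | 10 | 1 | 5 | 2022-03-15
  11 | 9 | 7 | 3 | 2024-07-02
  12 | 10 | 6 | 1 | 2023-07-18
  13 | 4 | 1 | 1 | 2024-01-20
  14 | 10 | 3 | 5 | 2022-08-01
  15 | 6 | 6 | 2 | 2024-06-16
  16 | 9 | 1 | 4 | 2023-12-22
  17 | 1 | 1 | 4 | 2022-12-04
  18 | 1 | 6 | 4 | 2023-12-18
SELECT name, stock FROM products WHERE stock BETWEEN 70 AND 84

Execution result:
(no rows)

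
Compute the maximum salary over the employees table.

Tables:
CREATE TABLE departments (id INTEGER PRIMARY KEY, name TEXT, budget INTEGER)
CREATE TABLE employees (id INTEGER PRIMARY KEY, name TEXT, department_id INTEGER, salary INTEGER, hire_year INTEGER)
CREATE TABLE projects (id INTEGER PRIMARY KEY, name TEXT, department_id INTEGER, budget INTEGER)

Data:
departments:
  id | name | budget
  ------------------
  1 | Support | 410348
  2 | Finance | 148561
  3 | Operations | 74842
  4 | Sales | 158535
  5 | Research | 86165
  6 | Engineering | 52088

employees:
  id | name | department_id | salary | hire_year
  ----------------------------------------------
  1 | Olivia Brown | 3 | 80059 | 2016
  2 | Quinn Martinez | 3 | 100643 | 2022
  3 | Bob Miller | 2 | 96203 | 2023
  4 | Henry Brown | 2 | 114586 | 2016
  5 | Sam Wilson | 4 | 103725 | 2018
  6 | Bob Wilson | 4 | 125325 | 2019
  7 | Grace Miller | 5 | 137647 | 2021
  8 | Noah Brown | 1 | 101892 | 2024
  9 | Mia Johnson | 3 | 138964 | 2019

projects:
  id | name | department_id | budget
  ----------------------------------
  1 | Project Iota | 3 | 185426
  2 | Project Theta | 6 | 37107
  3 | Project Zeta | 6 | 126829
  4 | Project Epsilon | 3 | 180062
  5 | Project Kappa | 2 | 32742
SELECT MAX(salary) FROM employees

Execution result:
138964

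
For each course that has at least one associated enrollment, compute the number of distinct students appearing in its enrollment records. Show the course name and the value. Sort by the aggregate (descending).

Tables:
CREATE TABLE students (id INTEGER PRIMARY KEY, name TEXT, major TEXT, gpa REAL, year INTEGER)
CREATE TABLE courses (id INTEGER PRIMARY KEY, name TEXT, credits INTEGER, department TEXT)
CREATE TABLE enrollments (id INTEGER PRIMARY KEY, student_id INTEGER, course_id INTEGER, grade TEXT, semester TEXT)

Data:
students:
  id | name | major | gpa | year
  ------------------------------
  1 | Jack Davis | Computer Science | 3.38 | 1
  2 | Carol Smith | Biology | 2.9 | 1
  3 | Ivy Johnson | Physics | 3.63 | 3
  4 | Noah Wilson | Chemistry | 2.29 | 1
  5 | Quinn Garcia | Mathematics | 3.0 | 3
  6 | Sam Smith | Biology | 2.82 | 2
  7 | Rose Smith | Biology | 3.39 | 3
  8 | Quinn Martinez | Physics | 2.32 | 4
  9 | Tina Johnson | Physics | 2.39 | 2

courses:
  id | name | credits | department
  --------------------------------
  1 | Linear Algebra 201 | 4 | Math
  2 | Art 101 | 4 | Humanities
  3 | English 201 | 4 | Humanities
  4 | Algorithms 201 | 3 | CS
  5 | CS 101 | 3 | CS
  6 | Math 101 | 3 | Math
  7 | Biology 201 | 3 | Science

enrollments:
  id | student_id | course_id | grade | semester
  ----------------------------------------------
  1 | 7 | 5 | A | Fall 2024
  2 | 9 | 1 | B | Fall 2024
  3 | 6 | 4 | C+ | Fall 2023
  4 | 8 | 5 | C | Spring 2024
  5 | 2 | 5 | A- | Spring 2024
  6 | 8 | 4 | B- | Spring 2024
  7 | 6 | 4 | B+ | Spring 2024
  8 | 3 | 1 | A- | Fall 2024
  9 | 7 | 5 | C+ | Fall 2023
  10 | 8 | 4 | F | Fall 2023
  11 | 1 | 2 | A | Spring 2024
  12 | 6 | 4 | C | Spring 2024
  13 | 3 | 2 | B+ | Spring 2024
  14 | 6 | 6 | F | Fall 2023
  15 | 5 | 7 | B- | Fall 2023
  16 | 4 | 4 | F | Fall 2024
SELECT p.name, COUNT(DISTINCT c.student_id) AS distinct_student_count FROM enrollments c JOIN courses p ON c.course_id = p.id GROUP BY p.id, p.name ORDER BY distinct_student_count DESC

Execution result:
name | distinct_student_count
Algorithms 201 | 3
CS 101 | 3
Linear Algebra 201 | 2
Art 101 | 2
Math 101 | 1
Biology 201 | 1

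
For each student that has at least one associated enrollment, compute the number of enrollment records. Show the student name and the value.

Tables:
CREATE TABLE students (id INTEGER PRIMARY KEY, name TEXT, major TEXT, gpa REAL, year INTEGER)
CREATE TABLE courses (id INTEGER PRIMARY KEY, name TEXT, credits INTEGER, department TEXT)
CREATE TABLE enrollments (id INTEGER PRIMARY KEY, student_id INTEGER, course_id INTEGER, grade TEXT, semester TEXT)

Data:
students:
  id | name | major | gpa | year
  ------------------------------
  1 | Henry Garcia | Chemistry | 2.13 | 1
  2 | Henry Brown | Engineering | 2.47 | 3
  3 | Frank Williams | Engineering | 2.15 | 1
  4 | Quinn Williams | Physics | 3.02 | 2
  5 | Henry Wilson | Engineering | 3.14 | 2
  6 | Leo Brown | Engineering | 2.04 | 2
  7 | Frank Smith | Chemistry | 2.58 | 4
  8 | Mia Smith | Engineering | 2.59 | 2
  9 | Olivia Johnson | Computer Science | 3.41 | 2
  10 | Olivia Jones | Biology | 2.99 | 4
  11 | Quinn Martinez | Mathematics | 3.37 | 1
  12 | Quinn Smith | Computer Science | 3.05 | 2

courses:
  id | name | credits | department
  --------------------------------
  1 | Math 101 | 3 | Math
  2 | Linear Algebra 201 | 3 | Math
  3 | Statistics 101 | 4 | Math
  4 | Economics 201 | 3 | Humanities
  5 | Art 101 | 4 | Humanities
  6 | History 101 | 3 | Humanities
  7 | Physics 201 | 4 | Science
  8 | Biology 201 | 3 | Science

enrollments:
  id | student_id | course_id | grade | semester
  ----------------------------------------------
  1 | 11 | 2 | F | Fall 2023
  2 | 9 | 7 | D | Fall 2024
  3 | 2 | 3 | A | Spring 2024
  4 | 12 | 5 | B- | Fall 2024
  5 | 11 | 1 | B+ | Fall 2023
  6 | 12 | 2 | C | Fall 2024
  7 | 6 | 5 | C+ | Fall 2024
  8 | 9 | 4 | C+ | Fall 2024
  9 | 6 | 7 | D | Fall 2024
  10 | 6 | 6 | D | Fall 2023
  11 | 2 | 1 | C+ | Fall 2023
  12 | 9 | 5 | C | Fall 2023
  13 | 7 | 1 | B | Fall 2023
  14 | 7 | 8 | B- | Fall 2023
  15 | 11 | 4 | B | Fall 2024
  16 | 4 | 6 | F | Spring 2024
SELECT p.name, COUNT(*) AS n FROM enrollments c JOIN students p ON c.student_id = p.id GROUP BY p.id, p.name

Execution result:
name | n
Henry Brown | 2
Quinn Williams | 1
Leo Brown | 3
Frank Smith | 2
Olivia Johnson | 3
Quinn Martinez | 3
Quinn Smith | 2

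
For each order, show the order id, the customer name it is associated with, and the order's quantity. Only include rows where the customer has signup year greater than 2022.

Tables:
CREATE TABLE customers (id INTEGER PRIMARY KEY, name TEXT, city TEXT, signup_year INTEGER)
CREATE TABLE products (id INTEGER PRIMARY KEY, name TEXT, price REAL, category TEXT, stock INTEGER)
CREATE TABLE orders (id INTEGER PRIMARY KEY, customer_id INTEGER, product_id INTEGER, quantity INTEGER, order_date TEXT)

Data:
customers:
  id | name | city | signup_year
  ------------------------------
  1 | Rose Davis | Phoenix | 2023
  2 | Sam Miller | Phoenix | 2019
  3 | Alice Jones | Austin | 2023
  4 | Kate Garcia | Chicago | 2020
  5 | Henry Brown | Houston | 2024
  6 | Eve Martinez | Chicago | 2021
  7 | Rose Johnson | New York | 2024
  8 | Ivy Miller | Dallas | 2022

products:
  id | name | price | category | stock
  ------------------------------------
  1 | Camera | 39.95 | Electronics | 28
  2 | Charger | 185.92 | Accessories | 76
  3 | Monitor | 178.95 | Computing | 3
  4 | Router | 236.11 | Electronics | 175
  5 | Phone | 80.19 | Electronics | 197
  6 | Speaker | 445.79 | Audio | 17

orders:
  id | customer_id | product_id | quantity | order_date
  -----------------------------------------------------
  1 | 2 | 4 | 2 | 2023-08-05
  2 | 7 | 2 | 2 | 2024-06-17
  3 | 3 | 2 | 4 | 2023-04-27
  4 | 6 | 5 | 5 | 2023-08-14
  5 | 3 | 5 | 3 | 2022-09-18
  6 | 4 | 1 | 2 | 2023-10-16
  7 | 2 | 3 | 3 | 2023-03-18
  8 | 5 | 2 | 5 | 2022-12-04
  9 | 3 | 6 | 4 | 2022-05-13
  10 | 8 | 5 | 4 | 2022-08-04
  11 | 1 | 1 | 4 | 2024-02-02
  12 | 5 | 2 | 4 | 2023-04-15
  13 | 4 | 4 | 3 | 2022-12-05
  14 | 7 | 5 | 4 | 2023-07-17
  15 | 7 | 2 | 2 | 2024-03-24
SELECT c.id, p.name AS customer, c.quantity FROM orders c JOIN customers p ON c.customer_id = p.id WHERE p.signup_year > 2022

Execution result:
id | customer | quantity
2 | Rose Johnson | 2
3 | Alice Jones | 4
5 | Alice Jones | 3
8 | Henry Brown | 5
9 | Alice Jones | 4
11 | Rose Davis | 4
12 | Henry Brown | 4
14 | Rose Johnson | 4
15 | Rose Johnson | 2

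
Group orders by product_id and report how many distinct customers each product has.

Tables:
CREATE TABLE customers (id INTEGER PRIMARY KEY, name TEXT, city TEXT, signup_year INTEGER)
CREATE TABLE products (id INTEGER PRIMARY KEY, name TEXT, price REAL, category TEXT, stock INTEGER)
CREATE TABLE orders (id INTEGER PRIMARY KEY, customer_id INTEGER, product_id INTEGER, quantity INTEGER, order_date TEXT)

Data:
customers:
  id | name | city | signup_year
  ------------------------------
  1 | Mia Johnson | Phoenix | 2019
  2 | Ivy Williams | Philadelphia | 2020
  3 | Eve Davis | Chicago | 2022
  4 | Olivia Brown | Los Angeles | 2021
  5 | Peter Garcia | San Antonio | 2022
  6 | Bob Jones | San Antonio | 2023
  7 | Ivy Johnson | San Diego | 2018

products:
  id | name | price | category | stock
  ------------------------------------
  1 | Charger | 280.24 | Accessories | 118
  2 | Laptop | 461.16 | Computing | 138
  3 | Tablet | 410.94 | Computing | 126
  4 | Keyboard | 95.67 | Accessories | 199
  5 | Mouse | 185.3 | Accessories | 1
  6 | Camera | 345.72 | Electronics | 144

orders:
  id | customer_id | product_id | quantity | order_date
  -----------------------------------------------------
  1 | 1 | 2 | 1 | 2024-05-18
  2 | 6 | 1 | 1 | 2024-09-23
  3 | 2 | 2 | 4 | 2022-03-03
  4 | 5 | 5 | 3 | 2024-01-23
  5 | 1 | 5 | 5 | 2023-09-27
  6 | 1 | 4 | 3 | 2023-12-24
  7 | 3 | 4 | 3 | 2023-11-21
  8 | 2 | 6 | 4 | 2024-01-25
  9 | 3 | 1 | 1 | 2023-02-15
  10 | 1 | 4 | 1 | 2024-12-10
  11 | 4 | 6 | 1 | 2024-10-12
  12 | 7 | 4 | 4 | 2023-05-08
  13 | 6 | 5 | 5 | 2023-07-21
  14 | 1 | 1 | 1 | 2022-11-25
SELECT product_id, COUNT(DISTINCT customer_id) AS distinct_customer_count FROM orders GROUP BY product_id

Execution result:
product_id | distinct_customer_count
1 | 3
2 | 2
4 | 3
5 | 3
6 | 2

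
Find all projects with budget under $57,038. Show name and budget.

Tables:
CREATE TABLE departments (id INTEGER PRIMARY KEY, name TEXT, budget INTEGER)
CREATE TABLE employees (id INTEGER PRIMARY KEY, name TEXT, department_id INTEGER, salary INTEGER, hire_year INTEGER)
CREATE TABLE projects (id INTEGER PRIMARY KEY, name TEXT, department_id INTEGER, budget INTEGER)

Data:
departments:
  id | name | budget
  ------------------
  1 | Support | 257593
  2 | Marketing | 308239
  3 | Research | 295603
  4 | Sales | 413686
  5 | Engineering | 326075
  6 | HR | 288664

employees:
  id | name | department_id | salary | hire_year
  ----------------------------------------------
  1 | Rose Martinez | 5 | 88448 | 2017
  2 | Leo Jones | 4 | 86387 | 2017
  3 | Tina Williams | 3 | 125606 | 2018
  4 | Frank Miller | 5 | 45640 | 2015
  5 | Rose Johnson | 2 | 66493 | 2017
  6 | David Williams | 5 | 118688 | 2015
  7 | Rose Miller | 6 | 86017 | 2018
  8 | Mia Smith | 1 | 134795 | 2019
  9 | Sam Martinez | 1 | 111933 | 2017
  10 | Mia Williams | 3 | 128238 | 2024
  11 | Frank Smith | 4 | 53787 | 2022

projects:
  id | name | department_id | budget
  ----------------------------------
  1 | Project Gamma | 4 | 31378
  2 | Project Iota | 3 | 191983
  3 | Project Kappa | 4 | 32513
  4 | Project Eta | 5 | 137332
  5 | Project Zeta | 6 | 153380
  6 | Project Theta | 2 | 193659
SELECT name, budget FROM projects WHERE budget < 57038

Execution result:
name | budget
Project Gamma | 31378
Project Kappa | 32513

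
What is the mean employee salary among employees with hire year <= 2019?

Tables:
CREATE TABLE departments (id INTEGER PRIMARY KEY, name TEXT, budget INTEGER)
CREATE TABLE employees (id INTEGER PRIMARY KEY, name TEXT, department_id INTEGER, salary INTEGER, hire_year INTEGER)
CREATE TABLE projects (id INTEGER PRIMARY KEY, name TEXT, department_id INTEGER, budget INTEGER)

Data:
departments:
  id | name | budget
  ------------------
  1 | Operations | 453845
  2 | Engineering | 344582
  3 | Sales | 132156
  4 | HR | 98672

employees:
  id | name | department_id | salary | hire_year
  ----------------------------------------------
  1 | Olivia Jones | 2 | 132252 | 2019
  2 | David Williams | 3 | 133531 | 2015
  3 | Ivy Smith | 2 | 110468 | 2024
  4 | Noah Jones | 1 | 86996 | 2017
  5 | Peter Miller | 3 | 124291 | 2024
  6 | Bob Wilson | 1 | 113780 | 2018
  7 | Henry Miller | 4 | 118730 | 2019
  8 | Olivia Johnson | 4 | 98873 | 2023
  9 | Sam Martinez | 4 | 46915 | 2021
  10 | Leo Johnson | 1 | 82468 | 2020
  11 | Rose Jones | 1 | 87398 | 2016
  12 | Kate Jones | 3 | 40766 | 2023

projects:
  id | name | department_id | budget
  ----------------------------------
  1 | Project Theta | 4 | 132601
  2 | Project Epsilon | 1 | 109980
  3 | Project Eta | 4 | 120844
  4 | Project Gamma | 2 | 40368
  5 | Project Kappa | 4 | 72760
SELECT AVG(salary) FROM employees WHERE hire_year <= 2019

Execution result:
112114.50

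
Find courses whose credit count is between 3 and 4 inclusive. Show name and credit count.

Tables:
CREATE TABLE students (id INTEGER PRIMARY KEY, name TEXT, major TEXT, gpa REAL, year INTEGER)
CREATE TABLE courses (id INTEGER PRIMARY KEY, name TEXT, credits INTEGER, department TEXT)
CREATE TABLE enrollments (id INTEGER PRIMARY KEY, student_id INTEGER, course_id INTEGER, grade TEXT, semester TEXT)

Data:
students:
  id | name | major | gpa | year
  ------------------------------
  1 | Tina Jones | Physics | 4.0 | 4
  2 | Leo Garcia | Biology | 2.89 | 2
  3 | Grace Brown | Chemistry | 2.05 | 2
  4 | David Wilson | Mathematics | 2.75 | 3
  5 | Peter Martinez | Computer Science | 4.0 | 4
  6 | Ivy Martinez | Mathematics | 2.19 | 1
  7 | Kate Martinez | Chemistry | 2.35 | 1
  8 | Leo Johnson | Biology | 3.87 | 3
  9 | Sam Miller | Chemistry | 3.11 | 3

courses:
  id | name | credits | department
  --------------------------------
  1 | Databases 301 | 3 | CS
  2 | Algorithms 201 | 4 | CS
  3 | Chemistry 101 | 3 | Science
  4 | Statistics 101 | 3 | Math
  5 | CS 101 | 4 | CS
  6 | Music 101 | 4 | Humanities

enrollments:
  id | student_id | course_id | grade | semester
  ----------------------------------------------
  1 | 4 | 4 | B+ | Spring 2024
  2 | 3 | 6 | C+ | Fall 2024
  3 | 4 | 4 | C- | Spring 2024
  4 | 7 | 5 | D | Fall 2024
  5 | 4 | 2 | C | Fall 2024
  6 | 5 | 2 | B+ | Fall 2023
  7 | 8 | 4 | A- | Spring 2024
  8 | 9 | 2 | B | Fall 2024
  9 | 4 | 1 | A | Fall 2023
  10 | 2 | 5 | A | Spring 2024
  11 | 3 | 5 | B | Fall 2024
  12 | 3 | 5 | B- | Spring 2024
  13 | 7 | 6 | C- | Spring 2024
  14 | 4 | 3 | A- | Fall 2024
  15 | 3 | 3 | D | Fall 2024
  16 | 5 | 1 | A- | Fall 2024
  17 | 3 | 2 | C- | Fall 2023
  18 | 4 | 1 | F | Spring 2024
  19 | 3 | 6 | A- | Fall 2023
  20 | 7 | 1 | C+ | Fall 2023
SELECT name, credits FROM courses WHERE credits BETWEEN 3 AND 4

Execution result:
name | credits
Databases 301 | 3
Algorithms 201 | 4
Chemistry 101 | 3
Statistics 101 | 3
CS 101 | 4
Music 101 | 4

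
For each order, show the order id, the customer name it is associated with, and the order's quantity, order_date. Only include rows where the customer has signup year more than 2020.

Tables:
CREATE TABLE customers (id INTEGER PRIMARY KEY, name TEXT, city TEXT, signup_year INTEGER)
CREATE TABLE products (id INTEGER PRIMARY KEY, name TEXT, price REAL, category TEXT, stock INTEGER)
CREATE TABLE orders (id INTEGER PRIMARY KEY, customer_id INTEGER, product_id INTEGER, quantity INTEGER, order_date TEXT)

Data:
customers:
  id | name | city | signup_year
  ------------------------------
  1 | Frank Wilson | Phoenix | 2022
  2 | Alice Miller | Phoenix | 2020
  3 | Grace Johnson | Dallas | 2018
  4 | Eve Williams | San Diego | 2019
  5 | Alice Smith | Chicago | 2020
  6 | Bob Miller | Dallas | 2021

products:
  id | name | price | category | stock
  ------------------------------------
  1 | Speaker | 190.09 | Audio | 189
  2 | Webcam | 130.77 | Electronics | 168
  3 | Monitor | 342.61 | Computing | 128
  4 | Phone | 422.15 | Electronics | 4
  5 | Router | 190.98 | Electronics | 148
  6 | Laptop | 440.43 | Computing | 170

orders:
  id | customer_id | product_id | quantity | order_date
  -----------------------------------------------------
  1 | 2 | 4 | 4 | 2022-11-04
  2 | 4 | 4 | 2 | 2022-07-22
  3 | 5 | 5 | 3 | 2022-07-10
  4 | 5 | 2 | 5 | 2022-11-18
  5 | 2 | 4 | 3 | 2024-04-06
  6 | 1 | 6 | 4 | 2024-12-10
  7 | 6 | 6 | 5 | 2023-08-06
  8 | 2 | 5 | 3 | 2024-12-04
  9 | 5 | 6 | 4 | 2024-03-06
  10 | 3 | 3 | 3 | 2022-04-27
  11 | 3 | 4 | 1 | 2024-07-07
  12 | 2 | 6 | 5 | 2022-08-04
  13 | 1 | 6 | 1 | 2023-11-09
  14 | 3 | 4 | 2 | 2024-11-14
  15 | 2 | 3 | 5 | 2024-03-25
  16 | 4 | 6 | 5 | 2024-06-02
SELECT c.id, p.name AS customer, c.quantity, c.order_date FROM orders c JOIN customers p ON c.customer_id = p.id WHERE p.signup_year > 2020

Execution result:
id | customer | quantity | order_date
6 | Frank Wilson | 4 | 2024-12-10
7 | Bob Miller | 5 | 2023-08-06
13 | Frank Wilson | 1 | 2023-11-09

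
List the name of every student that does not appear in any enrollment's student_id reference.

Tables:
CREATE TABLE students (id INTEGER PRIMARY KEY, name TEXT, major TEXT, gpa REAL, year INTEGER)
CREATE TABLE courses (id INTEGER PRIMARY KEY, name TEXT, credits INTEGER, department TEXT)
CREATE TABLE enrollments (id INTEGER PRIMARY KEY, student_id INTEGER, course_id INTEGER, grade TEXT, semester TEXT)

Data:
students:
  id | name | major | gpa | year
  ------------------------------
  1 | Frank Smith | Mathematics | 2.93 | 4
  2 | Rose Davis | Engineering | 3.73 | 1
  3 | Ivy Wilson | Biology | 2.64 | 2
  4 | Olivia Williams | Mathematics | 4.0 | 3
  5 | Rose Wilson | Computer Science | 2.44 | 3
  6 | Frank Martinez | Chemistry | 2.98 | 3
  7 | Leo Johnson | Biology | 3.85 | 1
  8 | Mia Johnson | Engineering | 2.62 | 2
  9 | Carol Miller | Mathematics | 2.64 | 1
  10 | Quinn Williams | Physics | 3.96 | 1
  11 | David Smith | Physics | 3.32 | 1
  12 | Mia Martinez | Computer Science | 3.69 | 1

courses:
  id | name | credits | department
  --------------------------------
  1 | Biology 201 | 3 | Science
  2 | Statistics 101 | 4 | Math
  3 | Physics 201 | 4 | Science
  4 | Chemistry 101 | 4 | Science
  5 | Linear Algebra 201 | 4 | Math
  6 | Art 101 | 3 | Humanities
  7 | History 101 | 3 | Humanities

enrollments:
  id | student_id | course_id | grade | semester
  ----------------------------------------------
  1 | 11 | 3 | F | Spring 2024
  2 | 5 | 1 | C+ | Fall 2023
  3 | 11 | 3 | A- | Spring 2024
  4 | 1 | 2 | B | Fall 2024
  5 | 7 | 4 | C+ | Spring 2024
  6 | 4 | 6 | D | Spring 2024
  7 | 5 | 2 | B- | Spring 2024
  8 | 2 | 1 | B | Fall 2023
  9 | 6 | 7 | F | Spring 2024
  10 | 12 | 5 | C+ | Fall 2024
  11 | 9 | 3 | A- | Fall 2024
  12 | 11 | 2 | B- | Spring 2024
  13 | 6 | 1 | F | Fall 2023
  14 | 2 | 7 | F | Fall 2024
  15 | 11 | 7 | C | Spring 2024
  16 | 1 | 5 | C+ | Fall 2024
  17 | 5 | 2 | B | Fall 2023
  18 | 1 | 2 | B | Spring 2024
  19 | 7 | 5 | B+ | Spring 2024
SELECT p.name FROM students p LEFT JOIN enrollments c ON c.student_id = p.id WHERE c.id IS NULL

Execution result:
name
Ivy Wilson
Mia Johnson
Quinn Williams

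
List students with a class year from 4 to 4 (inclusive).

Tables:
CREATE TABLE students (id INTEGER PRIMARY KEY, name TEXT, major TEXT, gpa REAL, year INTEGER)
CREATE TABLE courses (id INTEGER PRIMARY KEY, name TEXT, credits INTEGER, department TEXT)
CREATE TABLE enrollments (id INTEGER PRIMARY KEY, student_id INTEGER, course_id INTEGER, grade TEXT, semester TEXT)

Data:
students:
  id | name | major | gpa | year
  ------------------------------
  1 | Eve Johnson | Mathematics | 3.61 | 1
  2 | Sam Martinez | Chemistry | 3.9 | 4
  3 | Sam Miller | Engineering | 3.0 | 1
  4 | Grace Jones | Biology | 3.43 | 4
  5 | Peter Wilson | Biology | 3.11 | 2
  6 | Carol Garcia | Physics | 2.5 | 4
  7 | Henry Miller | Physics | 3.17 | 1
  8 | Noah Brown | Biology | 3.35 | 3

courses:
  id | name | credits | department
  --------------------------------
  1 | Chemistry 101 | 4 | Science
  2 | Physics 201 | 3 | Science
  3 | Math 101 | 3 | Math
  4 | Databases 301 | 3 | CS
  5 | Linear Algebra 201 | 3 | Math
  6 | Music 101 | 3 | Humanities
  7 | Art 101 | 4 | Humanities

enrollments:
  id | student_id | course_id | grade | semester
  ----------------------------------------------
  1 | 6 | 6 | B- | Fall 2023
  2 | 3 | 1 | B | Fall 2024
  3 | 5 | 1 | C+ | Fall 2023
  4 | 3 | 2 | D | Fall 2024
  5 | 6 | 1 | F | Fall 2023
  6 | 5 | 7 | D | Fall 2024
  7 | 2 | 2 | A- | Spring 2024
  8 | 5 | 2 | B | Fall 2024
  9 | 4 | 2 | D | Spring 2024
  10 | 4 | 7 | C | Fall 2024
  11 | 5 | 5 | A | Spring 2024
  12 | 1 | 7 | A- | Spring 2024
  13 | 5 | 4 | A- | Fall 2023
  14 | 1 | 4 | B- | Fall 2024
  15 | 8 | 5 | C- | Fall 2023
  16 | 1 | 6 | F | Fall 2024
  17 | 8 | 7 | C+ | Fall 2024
SELECT name, year FROM students WHERE year BETWEEN 4 AND 4

Execution result:
name | year
Sam Martinez | 4
Grace Jones | 4
Carol Garcia | 4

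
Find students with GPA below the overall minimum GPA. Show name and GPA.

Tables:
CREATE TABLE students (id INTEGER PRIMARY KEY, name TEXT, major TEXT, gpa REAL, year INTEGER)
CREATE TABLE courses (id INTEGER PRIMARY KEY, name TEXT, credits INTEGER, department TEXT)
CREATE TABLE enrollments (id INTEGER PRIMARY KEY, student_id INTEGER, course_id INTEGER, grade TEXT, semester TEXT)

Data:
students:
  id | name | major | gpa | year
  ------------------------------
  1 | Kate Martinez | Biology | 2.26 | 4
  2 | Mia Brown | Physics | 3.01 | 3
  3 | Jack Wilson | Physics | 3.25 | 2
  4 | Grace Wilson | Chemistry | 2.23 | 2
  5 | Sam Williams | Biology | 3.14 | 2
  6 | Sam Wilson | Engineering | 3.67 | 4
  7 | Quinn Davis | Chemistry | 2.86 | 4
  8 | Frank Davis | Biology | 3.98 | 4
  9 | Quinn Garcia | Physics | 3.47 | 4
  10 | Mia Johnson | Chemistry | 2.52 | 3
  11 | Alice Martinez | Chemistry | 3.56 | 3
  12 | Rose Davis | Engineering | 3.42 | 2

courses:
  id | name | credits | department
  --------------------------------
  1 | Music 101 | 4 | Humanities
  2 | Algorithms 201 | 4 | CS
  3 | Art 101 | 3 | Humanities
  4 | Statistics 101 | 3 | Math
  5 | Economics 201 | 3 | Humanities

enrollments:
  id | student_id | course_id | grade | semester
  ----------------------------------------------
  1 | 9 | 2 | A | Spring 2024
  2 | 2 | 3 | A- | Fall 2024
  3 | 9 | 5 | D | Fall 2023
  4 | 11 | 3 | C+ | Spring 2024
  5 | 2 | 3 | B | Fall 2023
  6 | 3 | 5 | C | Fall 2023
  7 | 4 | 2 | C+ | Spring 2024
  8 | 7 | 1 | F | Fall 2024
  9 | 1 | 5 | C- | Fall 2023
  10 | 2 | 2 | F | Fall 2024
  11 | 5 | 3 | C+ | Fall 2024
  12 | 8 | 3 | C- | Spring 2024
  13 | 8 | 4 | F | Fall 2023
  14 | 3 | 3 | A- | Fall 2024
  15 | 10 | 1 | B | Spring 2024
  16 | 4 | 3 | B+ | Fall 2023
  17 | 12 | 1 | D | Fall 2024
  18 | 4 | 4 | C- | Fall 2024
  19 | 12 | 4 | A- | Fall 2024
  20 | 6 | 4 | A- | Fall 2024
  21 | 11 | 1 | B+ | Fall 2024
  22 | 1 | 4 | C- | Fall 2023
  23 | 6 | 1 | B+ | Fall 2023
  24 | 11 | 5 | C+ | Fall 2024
SELECT name, gpa FROM students WHERE gpa < (SELECT MIN(gpa) FROM students)

Execution result:
(no rows)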